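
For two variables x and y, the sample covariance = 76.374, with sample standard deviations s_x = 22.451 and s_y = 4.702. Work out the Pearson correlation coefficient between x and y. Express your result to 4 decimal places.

r = Cov(x,y) / (s_x · s_y) = 76.374 / (22.451 × 4.702)
  = 76.374 / 105.5646 ≈ 0.7235

0.7235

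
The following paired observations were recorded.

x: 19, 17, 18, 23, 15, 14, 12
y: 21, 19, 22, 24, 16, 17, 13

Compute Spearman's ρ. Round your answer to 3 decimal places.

Rank x: 6, 4, 5, 7, 3, 2, 1
Rank y: 5, 4, 6, 7, 2, 3, 1
d = rank(x) − rank(y): 1, 0, -1, 0, 1, -1, 0; Σd² = 4
ρ = 1 − 6Σd² / [n(n²−1)] = 1 − 6×4 / (7×48) = 1 − 24/336 ≈ 0.929

0.929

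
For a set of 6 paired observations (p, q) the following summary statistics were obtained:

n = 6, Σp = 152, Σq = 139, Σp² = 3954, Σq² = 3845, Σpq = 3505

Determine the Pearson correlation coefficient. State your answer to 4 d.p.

-0.0643

r = (nΣpq − ΣpΣq) / √[(nΣp² − (Σp)²)(nΣq² − (Σq)²)]
Numerator: 6×3505 − 152×139 = -98
Denominator: √[(23724 − 23104)(23070 − 19321)] = √[620 × 3749] = 1524.5917
r = -98 / 1524.5917 ≈ -0.0643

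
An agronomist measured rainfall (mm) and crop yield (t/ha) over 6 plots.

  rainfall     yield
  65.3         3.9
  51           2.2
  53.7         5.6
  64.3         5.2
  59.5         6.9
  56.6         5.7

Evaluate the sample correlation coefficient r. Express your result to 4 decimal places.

0.2620

n = 6, Σx = 350.4, Σy = 29.5, Σx² = 20627.08, Σy² = 158.55, Σxy = 1735.12
nΣxy − ΣxΣy = 10410.72 − 10336.8 = 73.92
nΣx² − (Σx)² = 123762.48 − 122780.16 = 982.32; nΣy² − (Σy)² = 951.3 − 870.25 = 81.05
r = 73.92 / √(982.32 × 81.05) = 73.92 / 282.1649 ≈ 0.2620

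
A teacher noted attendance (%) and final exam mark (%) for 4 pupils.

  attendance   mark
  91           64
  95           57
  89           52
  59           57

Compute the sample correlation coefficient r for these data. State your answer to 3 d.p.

0.102

n = 4, Σx = 334, Σy = 230, Σx² = 28708, Σy² = 13298, Σxy = 19230
nΣxy − ΣxΣy = 76920 − 76820 = 100
nΣx² − (Σx)² = 114832 − 111556 = 3276; nΣy² − (Σy)² = 53192 − 52900 = 292
r = 100 / √(3276 × 292) = 100 / 978.0552 ≈ 0.102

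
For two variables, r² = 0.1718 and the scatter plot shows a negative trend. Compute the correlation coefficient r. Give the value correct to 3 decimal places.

|r| = √0.1718 = 0.414
The association is negative, so r = −0.414.

-0.414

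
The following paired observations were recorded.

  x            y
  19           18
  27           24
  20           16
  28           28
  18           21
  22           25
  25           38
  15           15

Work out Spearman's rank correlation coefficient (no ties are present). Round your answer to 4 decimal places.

Rank x: 3, 7, 4, 8, 2, 5, 6, 1
Rank y: 3, 5, 2, 7, 4, 6, 8, 1
d = rank(x) − rank(y): 0, 2, 2, 1, -2, -1, -2, 0; Σd² = 18
ρ = 1 − 6Σd² / [n(n²−1)] = 1 − 6×18 / (8×63) = 1 − 108/504 ≈ 0.7857

0.7857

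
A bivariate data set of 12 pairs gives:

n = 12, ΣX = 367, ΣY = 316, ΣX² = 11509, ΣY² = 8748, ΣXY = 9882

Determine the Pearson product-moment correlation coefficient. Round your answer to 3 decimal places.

r = (nΣXY − ΣXΣY) / √[(nΣX² − (ΣX)²)(nΣY² − (ΣY)²)]
Numerator: 12×9882 − 367×316 = 2612
Denominator: √[(138108 − 134689)(104976 − 99856)] = √[3419 × 5120] = 4183.9312
r = 2612 / 4183.9312 ≈ 0.624

0.624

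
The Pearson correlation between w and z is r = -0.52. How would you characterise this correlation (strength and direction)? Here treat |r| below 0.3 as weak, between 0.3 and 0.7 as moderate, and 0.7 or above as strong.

r = -0.52 < 0 so the relationship is negative.
|r| = 0.52, which falls in the moderate range.

moderate negative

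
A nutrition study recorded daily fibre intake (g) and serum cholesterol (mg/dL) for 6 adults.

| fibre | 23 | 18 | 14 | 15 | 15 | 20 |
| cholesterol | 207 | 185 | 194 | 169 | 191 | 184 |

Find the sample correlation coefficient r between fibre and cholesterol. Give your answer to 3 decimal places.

0.508

n = 6, Σx = 105, Σy = 1130, Σx² = 1899, Σy² = 213608, Σxy = 19887
nΣxy − ΣxΣy = 119322 − 118650 = 672
nΣx² − (Σx)² = 11394 − 11025 = 369; nΣy² − (Σy)² = 1281648 − 1276900 = 4748
r = 672 / √(369 × 4748) = 672 / 1323.6359 ≈ 0.508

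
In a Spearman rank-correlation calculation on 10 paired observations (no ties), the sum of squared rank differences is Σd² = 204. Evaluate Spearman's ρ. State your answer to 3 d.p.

ρ = 1 − 6Σd² / [n(n²−1)] = 1 − 6×204 / (10×99)
  = 1 − 1224/990 = 1 − 1.2364 ≈ -0.236

-0.236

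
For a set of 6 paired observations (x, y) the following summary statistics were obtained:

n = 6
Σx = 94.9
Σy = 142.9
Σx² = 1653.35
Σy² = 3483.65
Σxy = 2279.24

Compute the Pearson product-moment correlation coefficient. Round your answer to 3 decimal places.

r = (nΣxy − ΣxΣy) / √[(nΣx² − (Σx)²)(nΣy² − (Σy)²)]
Numerator: 6×2279.24 − 94.9×142.9 = 114.23
Denominator: √[(9920.1 − 9006.01)(20901.9 − 20420.41)] = √[914.09 × 481.49] = 663.4193
r = 114.23 / 663.4193 ≈ 0.172

0.172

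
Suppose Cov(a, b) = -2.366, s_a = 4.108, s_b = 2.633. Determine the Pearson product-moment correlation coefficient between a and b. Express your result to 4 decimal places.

r = Cov(a,b) / (s_a · s_b) = -2.366 / (4.108 × 2.633)
  = -2.366 / 10.8164 ≈ -0.2187

-0.2187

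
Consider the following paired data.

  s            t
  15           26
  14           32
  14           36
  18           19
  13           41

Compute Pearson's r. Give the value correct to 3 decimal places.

n = 5, Σs = 74, Σt = 154, Σs² = 1110, Σt² = 5038, Σst = 2217
nΣst − ΣsΣt = 11085 − 11396 = -311
nΣs² − (Σs)² = 5550 − 5476 = 74; nΣt² − (Σt)² = 25190 − 23716 = 1474
r = -311 / √(74 × 1474) = -311 / 330.2666 ≈ -0.942

-0.942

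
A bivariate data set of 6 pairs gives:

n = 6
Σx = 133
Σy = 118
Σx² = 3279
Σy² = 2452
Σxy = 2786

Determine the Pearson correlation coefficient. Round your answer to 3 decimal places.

0.817

r = (nΣxy − ΣxΣy) / √[(nΣx² − (Σx)²)(nΣy² − (Σy)²)]
Numerator: 6×2786 − 133×118 = 1022
Denominator: √[(19674 − 17689)(14712 − 13924)] = √[1985 × 788] = 1250.6718
r = 1022 / 1250.6718 ≈ 0.817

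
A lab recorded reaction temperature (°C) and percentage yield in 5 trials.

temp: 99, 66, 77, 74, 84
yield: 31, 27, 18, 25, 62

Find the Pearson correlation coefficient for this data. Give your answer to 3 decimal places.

n = 5, Σx = 400, Σy = 163, Σx² = 32618, Σy² = 6483, Σxy = 13295
nΣxy − ΣxΣy = 66475 − 65200 = 1275
nΣx² − (Σx)² = 163090 − 160000 = 3090; nΣy² − (Σy)² = 32415 − 26569 = 5846
r = 1275 / √(3090 × 5846) = 1275 / 4250.1929 ≈ 0.300

0.300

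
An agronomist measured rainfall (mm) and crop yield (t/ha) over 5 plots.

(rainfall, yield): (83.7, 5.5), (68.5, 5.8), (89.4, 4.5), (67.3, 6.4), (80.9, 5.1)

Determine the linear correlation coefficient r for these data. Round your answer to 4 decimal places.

-0.9022

n = 5, Σx = 389.8, Σy = 27.3, Σx² = 30764.4, Σy² = 151.11, Σxy = 2103.26
nΣxy − ΣxΣy = 10516.3 − 10641.54 = -125.24
nΣx² − (Σx)² = 153822 − 151944.04 = 1877.96; nΣy² − (Σy)² = 755.55 − 745.29 = 10.26
r = -125.24 / √(1877.96 × 10.26) = -125.24 / 138.8088 ≈ -0.9022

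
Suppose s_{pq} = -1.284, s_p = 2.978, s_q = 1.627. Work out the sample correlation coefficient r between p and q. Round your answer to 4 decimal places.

-0.2650

r = Cov(p,q) / (s_p · s_q) = -1.284 / (2.978 × 1.627)
  = -1.284 / 4.8452 ≈ -0.2650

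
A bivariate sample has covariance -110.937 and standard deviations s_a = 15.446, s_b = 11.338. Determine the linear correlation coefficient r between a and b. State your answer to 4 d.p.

-0.6335

r = Cov(a,b) / (s_a · s_b) = -110.937 / (15.446 × 11.338)
  = -110.937 / 175.1267 ≈ -0.6335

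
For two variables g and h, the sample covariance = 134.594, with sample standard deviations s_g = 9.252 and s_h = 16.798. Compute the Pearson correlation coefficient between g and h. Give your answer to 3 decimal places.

0.866

r = Cov(g,h) / (s_g · s_h) = 134.594 / (9.252 × 16.798)
  = 134.594 / 155.4151 ≈ 0.866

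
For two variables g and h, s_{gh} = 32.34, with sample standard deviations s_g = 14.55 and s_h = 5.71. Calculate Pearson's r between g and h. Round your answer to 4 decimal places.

0.3893

r = Cov(g,h) / (s_g · s_h) = 32.34 / (14.55 × 5.71)
  = 32.34 / 83.0805 ≈ 0.3893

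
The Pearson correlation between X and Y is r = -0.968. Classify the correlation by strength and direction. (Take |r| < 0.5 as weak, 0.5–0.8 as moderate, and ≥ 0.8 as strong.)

strong negative

r = -0.968 < 0 so the relationship is negative.
|r| = 0.968, which falls in the strong range.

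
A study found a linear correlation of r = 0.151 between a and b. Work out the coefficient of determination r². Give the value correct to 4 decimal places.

0.0228

r² = (0.151)² = 0.0228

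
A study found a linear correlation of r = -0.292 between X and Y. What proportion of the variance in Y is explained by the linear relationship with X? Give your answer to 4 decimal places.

0.0853

r² = (-0.292)² = 0.0853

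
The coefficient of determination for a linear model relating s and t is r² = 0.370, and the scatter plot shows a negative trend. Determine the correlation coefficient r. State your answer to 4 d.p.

-0.6083

|r| = √0.370 = 0.6083
The association is negative, so r = −0.6083.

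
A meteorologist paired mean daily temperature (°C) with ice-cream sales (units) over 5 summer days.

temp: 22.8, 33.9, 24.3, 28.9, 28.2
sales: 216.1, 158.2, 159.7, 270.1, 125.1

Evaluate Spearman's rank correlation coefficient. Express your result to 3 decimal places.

Rank temp: 1, 5, 2, 4, 3
Rank sales: 4, 2, 3, 5, 1
d = rank(temp) − rank(sales): -3, 3, -1, -1, 2; Σd² = 24
ρ = 1 − 6Σd² / [n(n²−1)] = 1 − 6×24 / (5×24) = 1 − 144/120 ≈ -0.200

-0.200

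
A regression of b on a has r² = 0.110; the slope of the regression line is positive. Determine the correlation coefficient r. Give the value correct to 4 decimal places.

0.3317

|r| = √0.110 = 0.3317
The association is positive, so r = 0.3317.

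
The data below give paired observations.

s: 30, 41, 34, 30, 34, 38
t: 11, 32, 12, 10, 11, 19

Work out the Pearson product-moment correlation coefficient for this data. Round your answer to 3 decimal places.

n = 6, Σs = 207, Σt = 95, Σs² = 7237, Σt² = 1871, Σst = 3446
nΣst − ΣsΣt = 20676 − 19665 = 1011
nΣs² − (Σs)² = 43422 − 42849 = 573; nΣt² − (Σt)² = 11226 − 9025 = 2201
r = 1011 / √(573 × 2201) = 1011 / 1123.0196 ≈ 0.900

0.900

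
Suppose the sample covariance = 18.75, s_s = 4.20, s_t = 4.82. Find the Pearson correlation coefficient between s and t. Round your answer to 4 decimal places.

r = Cov(s,t) / (s_s · s_t) = 18.75 / (4.20 × 4.82)
  = 18.75 / 20.2440 ≈ 0.9262

0.9262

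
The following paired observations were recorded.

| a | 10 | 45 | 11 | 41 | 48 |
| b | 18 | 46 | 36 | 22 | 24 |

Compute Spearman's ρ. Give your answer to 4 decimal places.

Rank a: 1, 4, 2, 3, 5
Rank b: 1, 5, 4, 2, 3
d = rank(a) − rank(b): 0, -1, -2, 1, 2; Σd² = 10
ρ = 1 − 6Σd² / [n(n²−1)] = 1 − 6×10 / (5×24) = 1 − 60/120 ≈ 0.5000

0.5000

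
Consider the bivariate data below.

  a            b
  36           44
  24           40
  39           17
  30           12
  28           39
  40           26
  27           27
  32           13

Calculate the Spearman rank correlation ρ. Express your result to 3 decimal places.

Rank a: 6, 1, 7, 4, 3, 8, 2, 5
Rank b: 8, 7, 3, 1, 6, 4, 5, 2
d = rank(a) − rank(b): -2, -6, 4, 3, -3, 4, -3, 3; Σd² = 108
ρ = 1 − 6Σd² / [n(n²−1)] = 1 − 6×108 / (8×63) = 1 − 648/504 ≈ -0.286

-0.286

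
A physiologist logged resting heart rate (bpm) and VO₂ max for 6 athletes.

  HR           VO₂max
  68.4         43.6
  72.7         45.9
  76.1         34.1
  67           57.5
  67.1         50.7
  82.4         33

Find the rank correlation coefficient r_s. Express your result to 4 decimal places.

Rank HR: 3, 4, 5, 1, 2, 6
Rank VO₂max: 3, 4, 2, 6, 5, 1
d = rank(HR) − rank(VO₂max): 0, 0, 3, -5, -3, 5; Σd² = 68
ρ = 1 − 6Σd² / [n(n²−1)] = 1 − 6×68 / (6×35) = 1 − 408/210 ≈ -0.9429

-0.9429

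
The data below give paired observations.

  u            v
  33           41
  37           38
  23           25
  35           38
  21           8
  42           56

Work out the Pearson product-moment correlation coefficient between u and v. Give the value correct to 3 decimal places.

n = 6, Σu = 191, Σv = 206, Σu² = 6417, Σv² = 8394, Σuv = 7184
nΣuv − ΣuΣv = 43104 − 39346 = 3758
nΣu² − (Σu)² = 38502 − 36481 = 2021; nΣv² − (Σv)² = 50364 − 42436 = 7928
r = 3758 / √(2021 × 7928) = 3758 / 4002.8100 ≈ 0.939

0.939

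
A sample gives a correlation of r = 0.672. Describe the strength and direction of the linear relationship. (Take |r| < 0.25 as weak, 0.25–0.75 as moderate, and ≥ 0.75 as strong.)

r = 0.672 > 0 so the relationship is positive.
|r| = 0.672, which falls in the moderate range.

moderate positive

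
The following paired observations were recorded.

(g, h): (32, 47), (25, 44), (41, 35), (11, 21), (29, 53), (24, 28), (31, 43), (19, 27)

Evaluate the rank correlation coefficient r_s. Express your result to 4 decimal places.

Rank g: 7, 4, 8, 1, 5, 3, 6, 2
Rank h: 7, 6, 4, 1, 8, 3, 5, 2
d = rank(g) − rank(h): 0, -2, 4, 0, -3, 0, 1, 0; Σd² = 30
ρ = 1 − 6Σd² / [n(n²−1)] = 1 − 6×30 / (8×63) = 1 − 180/504 ≈ 0.6429

0.6429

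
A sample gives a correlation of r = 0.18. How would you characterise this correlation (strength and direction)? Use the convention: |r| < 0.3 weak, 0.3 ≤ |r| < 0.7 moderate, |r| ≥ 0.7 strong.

weak positive

r = 0.18 > 0 so the relationship is positive.
|r| = 0.18, which falls in the weak range.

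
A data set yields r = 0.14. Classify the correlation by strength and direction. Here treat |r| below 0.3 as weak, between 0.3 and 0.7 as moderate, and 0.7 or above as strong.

weak positive

r = 0.14 > 0 so the relationship is positive.
|r| = 0.14, which falls in the weak range.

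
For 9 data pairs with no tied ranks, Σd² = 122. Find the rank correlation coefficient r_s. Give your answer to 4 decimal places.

-0.0167

ρ = 1 − 6Σd² / [n(n²−1)] = 1 − 6×122 / (9×80)
  = 1 − 732/720 = 1 − 1.01667 ≈ -0.0167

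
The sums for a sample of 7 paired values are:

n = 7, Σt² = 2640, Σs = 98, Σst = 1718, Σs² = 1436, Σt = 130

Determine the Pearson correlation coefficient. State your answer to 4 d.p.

-0.8487

r = (nΣst − ΣsΣt) / √[(nΣs² − (Σs)²)(nΣt² − (Σt)²)]
Numerator: 7×1718 − 98×130 = -714
Denominator: √[(10052 − 9604)(18480 − 16900)] = √[448 × 1580] = 841.3323
r = -714 / 841.3323 ≈ -0.8487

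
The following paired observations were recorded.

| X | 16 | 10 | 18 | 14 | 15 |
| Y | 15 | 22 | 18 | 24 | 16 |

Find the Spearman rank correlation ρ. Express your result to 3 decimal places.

-0.600

Rank X: 4, 1, 5, 2, 3
Rank Y: 1, 4, 3, 5, 2
d = rank(X) − rank(Y): 3, -3, 2, -3, 1; Σd² = 32
ρ = 1 − 6Σd² / [n(n²−1)] = 1 − 6×32 / (5×24) = 1 − 192/120 ≈ -0.600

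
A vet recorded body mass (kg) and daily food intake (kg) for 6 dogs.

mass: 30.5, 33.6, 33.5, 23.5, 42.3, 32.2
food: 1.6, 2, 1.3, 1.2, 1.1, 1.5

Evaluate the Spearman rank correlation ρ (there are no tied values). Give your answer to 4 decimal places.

-0.0857

Rank mass: 2, 5, 4, 1, 6, 3
Rank food: 5, 6, 3, 2, 1, 4
d = rank(mass) − rank(food): -3, -1, 1, -1, 5, -1; Σd² = 38
ρ = 1 − 6Σd² / [n(n²−1)] = 1 − 6×38 / (6×35) = 1 − 228/210 ≈ -0.0857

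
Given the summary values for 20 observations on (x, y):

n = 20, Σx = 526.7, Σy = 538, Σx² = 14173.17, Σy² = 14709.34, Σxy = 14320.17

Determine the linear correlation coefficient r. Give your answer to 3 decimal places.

r = (nΣxy − ΣxΣy) / √[(nΣx² − (Σx)²)(nΣy² − (Σy)²)]
Numerator: 20×14320.17 − 526.7×538 = 3038.8
Denominator: √[(283463.4 − 277412.89)(294186.8 − 289444)] = √[6050.51 × 4742.8] = 5356.8982
r = 3038.8 / 5356.8982 ≈ 0.567

0.567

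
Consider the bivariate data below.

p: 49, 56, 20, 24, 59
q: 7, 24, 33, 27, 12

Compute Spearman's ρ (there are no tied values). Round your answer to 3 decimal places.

Rank p: 3, 4, 1, 2, 5
Rank q: 1, 3, 5, 4, 2
d = rank(p) − rank(q): 2, 1, -4, -2, 3; Σd² = 34
ρ = 1 − 6Σd² / [n(n²−1)] = 1 − 6×34 / (5×24) = 1 − 204/120 ≈ -0.700

-0.700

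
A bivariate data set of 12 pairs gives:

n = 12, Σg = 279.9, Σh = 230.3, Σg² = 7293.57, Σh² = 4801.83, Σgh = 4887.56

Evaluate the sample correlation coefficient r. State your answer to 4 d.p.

-0.8957

r = (nΣgh − ΣgΣh) / √[(nΣg² − (Σg)²)(nΣh² − (Σh)²)]
Numerator: 12×4887.56 − 279.9×230.3 = -5810.25
Denominator: √[(87522.84 − 78344.01)(57621.96 − 53038.09)] = √[9178.83 × 4583.87] = 6486.4908
r = -5810.25 / 6486.4908 ≈ -0.8957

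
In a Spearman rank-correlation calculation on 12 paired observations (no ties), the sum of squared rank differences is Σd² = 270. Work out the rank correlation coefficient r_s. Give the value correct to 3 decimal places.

ρ = 1 − 6Σd² / [n(n²−1)] = 1 − 6×270 / (12×143)
  = 1 − 1620/1716 = 1 − 0.9441 ≈ 0.056

0.056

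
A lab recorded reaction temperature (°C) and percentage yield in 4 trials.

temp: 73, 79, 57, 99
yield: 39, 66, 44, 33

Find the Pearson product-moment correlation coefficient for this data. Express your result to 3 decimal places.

-0.238

n = 4, Σx = 308, Σy = 182, Σx² = 24620, Σy² = 8902, Σxy = 13836
nΣxy − ΣxΣy = 55344 − 56056 = -712
nΣx² − (Σx)² = 98480 − 94864 = 3616; nΣy² − (Σy)² = 35608 − 33124 = 2484
r = -712 / √(3616 × 2484) = -712 / 2997.0225 ≈ -0.238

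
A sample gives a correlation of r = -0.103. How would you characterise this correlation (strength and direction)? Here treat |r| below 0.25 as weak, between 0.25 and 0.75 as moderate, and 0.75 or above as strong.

r = -0.103 < 0 so the relationship is negative.
|r| = 0.103, which falls in the weak range.

weak negative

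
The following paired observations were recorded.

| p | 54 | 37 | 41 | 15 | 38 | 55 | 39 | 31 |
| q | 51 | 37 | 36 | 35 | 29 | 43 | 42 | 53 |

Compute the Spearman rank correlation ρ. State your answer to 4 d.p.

0.2857

Rank p: 7, 3, 6, 1, 4, 8, 5, 2
Rank q: 7, 4, 3, 2, 1, 6, 5, 8
d = rank(p) − rank(q): 0, -1, 3, -1, 3, 2, 0, -6; Σd² = 60
ρ = 1 − 6Σd² / [n(n²−1)] = 1 − 6×60 / (8×63) = 1 − 360/504 ≈ 0.2857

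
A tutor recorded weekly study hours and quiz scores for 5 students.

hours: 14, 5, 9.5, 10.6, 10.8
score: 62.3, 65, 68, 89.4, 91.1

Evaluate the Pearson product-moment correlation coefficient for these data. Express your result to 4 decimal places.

n = 5, Σx = 49.9, Σy = 375.8, Σx² = 540.25, Σy² = 29021.86, Σxy = 3774.72
nΣxy − ΣxΣy = 18873.6 − 18752.42 = 121.18
nΣx² − (Σx)² = 2701.25 − 2490.01 = 211.24; nΣy² − (Σy)² = 145109.3 − 141225.64 = 3883.66
r = 121.18 / √(211.24 × 3883.66) = 121.18 / 905.7507 ≈ 0.1338

0.1338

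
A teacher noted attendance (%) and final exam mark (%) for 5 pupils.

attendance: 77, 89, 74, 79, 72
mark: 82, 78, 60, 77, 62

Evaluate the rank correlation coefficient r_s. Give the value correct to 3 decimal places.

0.600

Rank attendance: 3, 5, 2, 4, 1
Rank mark: 5, 4, 1, 3, 2
d = rank(attendance) − rank(mark): -2, 1, 1, 1, -1; Σd² = 8
ρ = 1 − 6Σd² / [n(n²−1)] = 1 − 6×8 / (5×24) = 1 − 48/120 ≈ 0.600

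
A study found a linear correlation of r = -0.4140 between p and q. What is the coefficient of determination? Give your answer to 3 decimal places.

0.171

r² = (-0.4140)² = 0.171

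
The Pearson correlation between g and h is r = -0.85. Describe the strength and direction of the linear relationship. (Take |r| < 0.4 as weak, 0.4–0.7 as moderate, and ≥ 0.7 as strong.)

r = -0.85 < 0 so the relationship is negative.
|r| = 0.85, which falls in the strong range.

strong negative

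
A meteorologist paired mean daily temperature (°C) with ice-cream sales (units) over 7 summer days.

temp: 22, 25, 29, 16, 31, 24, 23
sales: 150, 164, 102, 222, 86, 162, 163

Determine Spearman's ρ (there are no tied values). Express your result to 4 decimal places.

-0.6786

Rank temp: 2, 5, 6, 1, 7, 4, 3
Rank sales: 3, 6, 2, 7, 1, 4, 5
d = rank(temp) − rank(sales): -1, -1, 4, -6, 6, 0, -2; Σd² = 94
ρ = 1 − 6Σd² / [n(n²−1)] = 1 − 6×94 / (7×48) = 1 − 564/336 ≈ -0.6786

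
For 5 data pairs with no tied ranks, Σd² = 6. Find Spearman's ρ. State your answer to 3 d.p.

0.700

ρ = 1 − 6Σd² / [n(n²−1)] = 1 − 6×6 / (5×24)
  = 1 − 36/120 = 1 − 0.3000 ≈ 0.700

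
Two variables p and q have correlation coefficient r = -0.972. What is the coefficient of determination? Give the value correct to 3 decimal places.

0.945

r² = (-0.972)² = 0.945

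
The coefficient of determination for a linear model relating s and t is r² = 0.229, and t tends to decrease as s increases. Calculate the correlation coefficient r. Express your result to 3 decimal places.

-0.479

|r| = √0.229 = 0.479
The association is negative, so r = −0.479.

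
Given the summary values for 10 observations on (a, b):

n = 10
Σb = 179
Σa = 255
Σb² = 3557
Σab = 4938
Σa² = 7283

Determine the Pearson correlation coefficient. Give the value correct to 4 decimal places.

0.7117

r = (nΣab − ΣaΣb) / √[(nΣa² − (Σa)²)(nΣb² − (Σb)²)]
Numerator: 10×4938 − 255×179 = 3735
Denominator: √[(72830 − 65025)(35570 − 32041)] = √[7805 × 3529] = 5248.2230
r = 3735 / 5248.2230 ≈ 0.7117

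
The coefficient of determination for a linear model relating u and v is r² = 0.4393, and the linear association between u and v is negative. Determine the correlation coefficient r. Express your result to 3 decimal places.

-0.663

|r| = √0.4393 = 0.663
The association is negative, so r = −0.663.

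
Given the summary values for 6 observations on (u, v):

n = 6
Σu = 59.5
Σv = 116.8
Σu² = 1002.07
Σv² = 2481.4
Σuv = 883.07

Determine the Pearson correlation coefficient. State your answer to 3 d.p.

-0.941

r = (nΣuv − ΣuΣv) / √[(nΣu² − (Σu)²)(nΣv² − (Σv)²)]
Numerator: 6×883.07 − 59.5×116.8 = -1651.18
Denominator: √[(6012.42 − 3540.25)(14888.4 − 13642.24)] = √[2472.17 × 1246.16] = 1755.1978
r = -1651.18 / 1755.1978 ≈ -0.941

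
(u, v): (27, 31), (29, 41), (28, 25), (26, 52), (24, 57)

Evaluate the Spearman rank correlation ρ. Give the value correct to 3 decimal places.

-0.700

Rank u: 3, 5, 4, 2, 1
Rank v: 2, 3, 1, 4, 5
d = rank(u) − rank(v): 1, 2, 3, -2, -4; Σd² = 34
ρ = 1 − 6Σd² / [n(n²−1)] = 1 − 6×34 / (5×24) = 1 − 204/120 ≈ -0.700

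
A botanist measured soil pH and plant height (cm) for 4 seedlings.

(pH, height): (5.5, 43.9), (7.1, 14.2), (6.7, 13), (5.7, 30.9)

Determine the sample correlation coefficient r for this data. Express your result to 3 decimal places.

-0.937

n = 4, Σx = 25, Σy = 102, Σx² = 158.04, Σy² = 3252.66, Σxy = 605.5
nΣxy − ΣxΣy = 2422 − 2550 = -128
nΣx² − (Σx)² = 632.16 − 625 = 7.16; nΣy² − (Σy)² = 13010.64 − 10404 = 2606.64
r = -128 / √(7.16 × 2606.64) = -128 / 136.6146 ≈ -0.937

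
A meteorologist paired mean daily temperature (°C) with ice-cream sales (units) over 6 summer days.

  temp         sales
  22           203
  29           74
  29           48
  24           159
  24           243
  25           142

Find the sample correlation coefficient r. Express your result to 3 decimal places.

-0.894

n = 6, Σx = 153, Σy = 869, Σx² = 3943, Σy² = 153483, Σxy = 21202
nΣxy − ΣxΣy = 127212 − 132957 = -5745
nΣx² − (Σx)² = 23658 − 23409 = 249; nΣy² − (Σy)² = 920898 − 755161 = 165737
r = -5745 / √(249 × 165737) = -5745 / 6424.0574 ≈ -0.894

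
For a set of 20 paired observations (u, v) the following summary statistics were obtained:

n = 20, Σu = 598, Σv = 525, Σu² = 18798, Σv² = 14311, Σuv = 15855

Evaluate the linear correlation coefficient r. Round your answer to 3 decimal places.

0.226

r = (nΣuv − ΣuΣv) / √[(nΣu² − (Σu)²)(nΣv² − (Σv)²)]
Numerator: 20×15855 − 598×525 = 3150
Denominator: √[(375960 − 357604)(286220 − 275625)] = √[18356 × 10595] = 13945.6739
r = 3150 / 13945.6739 ≈ 0.226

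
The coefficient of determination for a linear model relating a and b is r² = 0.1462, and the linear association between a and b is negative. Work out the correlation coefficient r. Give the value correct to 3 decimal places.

-0.382

|r| = √0.1462 = 0.382
The association is negative, so r = −0.382.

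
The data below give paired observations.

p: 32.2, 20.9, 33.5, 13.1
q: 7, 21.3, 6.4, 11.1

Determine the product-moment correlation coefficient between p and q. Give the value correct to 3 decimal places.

n = 4, Σp = 99.7, Σq = 45.8, Σp² = 2767.51, Σq² = 666.86, Σpq = 1030.38
nΣpq − ΣpΣq = 4121.52 − 4566.26 = -444.74
nΣp² − (Σp)² = 11070.04 − 9940.09 = 1129.95; nΣq² − (Σq)² = 2667.44 − 2097.64 = 569.8
r = -444.74 / √(1129.95 × 569.8) = -444.74 / 802.3998 ≈ -0.554

-0.554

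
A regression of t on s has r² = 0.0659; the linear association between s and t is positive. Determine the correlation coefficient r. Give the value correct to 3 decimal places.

0.257

|r| = √0.0659 = 0.257
The association is positive, so r = 0.257.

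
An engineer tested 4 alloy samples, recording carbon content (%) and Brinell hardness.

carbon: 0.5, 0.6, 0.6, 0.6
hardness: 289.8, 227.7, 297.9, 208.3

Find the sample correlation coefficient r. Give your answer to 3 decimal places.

n = 4, Σx = 2.3, Σy = 1023.7, Σx² = 1.33, Σy² = 267964.63, Σxy = 585.24
nΣxy − ΣxΣy = 2340.96 − 2354.51 = -13.55
nΣx² − (Σx)² = 5.32 − 5.29 = 0.03; nΣy² − (Σy)² = 1071858.52 − 1047961.69 = 23896.83
r = -13.55 / √(0.03 × 23896.83) = -13.55 / 26.7751 ≈ -0.506

-0.506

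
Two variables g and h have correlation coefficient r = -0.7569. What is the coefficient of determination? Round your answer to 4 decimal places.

0.5729

r² = (-0.7569)² = 0.5729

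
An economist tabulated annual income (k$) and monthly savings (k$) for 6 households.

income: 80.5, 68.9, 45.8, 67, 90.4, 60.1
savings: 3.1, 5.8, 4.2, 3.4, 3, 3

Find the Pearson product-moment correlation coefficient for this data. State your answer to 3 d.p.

n = 6, Σx = 412.7, Σy = 22.5, Σx² = 29598.27, Σy² = 90.45, Σxy = 1520.83
nΣxy − ΣxΣy = 9124.98 − 9285.75 = -160.77
nΣx² − (Σx)² = 177589.62 − 170321.29 = 7268.33; nΣy² − (Σy)² = 542.7 − 506.25 = 36.45
r = -160.77 / √(7268.33 × 36.45) = -160.77 / 514.7141 ≈ -0.312

-0.312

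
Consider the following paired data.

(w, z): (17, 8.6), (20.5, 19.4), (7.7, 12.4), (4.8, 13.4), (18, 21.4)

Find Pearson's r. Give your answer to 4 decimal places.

n = 5, Σw = 68, Σz = 75.2, Σw² = 1115.58, Σz² = 1241.6, Σwz = 1088.9
nΣwz − ΣwΣz = 5444.5 − 5113.6 = 330.9
nΣw² − (Σw)² = 5577.9 − 4624 = 953.9; nΣz² − (Σz)² = 6208 − 5655.04 = 552.96
r = 330.9 / √(953.9 × 552.96) = 330.9 / 726.2703 ≈ 0.4556

0.4556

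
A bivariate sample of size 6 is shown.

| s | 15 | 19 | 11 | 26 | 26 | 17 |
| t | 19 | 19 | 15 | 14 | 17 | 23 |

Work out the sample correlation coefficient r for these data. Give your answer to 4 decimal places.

-0.2549

n = 6, Σs = 114, Σt = 107, Σs² = 2348, Σt² = 1961, Σst = 2008
nΣst − ΣsΣt = 12048 − 12198 = -150
nΣs² − (Σs)² = 14088 − 12996 = 1092; nΣt² − (Σt)² = 11766 − 11449 = 317
r = -150 / √(1092 × 317) = -150 / 588.3570 ≈ -0.2549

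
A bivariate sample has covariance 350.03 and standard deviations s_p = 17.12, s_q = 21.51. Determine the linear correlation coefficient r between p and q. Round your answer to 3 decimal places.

0.951

r = Cov(p,q) / (s_p · s_q) = 350.03 / (17.12 × 21.51)
  = 350.03 / 368.2512 ≈ 0.951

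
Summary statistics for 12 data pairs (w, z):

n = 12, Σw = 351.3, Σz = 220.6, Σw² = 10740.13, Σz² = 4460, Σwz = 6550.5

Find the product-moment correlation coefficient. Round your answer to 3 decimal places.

r = (nΣwz − ΣwΣz) / √[(nΣw² − (Σw)²)(nΣz² − (Σz)²)]
Numerator: 12×6550.5 − 351.3×220.6 = 1109.22
Denominator: √[(128881.56 − 123411.69)(53520 − 48664.36)] = √[5469.87 × 4855.64] = 5153.6123
r = 1109.22 / 5153.6123 ≈ 0.215

0.215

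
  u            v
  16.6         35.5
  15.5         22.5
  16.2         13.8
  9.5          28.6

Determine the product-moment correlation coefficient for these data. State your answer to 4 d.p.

-0.1897

n = 4, Σu = 57.8, Σv = 100.4, Σu² = 868.5, Σv² = 2774.9, Σuv = 1433.31
nΣuv − ΣuΣv = 5733.24 − 5803.12 = -69.88
nΣu² − (Σu)² = 3474 − 3340.84 = 133.16; nΣv² − (Σv)² = 11099.6 − 10080.16 = 1019.44
r = -69.88 / √(133.16 × 1019.44) = -69.88 / 368.4408 ≈ -0.1897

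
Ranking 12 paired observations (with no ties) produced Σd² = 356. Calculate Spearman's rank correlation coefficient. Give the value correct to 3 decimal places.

-0.245

ρ = 1 − 6Σd² / [n(n²−1)] = 1 − 6×356 / (12×143)
  = 1 − 2136/1716 = 1 − 1.2448 ≈ -0.245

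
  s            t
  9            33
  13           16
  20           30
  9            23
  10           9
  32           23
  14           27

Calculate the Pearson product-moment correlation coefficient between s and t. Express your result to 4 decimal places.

0.1333

n = 7, Σs = 107, Σt = 161, Σs² = 2051, Σt² = 4113, Σst = 2516
nΣst − ΣsΣt = 17612 − 17227 = 385
nΣs² − (Σs)² = 14357 − 11449 = 2908; nΣt² − (Σt)² = 28791 − 25921 = 2870
r = 385 / √(2908 × 2870) = 385 / 2888.9375 ≈ 0.1333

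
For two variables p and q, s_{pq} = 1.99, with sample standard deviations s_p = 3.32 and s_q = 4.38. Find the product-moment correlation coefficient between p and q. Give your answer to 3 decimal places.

0.137

r = Cov(p,q) / (s_p · s_q) = 1.99 / (3.32 × 4.38)
  = 1.99 / 14.5416 ≈ 0.137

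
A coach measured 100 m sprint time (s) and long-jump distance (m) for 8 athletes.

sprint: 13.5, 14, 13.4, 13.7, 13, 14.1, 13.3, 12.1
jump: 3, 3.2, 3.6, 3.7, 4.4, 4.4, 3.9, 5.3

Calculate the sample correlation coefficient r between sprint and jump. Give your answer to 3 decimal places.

-0.678

n = 8, Σx = 107.1, Σy = 31.5, Σx² = 1436.61, Σy² = 127.91, Σxy = 419.47
nΣxy − ΣxΣy = 3355.76 − 3373.65 = -17.89
nΣx² − (Σx)² = 11492.88 − 11470.41 = 22.47; nΣy² − (Σy)² = 1023.28 − 992.25 = 31.03
r = -17.89 / √(22.47 × 31.03) = -17.89 / 26.4054 ≈ -0.678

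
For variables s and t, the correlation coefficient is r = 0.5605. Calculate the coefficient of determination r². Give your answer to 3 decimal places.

0.314

r² = (0.5605)² = 0.314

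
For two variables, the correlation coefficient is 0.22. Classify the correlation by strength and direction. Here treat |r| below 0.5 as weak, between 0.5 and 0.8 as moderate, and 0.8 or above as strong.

r = 0.22 > 0 so the relationship is positive.
|r| = 0.22, which falls in the weak range.

weak positive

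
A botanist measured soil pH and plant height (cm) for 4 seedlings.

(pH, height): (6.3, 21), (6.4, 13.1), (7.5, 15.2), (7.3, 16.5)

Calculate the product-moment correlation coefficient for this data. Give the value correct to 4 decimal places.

n = 4, Σx = 27.5, Σy = 65.8, Σx² = 190.19, Σy² = 1115.9, Σxy = 450.59
nΣxy − ΣxΣy = 1802.36 − 1809.5 = -7.14
nΣx² − (Σx)² = 760.76 − 756.25 = 4.51; nΣy² − (Σy)² = 4463.6 − 4329.64 = 133.96
r = -7.14 / √(4.51 × 133.96) = -7.14 / 24.5797 ≈ -0.2905

-0.2905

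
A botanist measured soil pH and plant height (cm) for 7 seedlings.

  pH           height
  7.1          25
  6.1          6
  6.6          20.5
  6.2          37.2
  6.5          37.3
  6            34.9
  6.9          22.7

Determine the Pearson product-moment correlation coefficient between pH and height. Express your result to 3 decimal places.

n = 7, Σx = 45.4, Σy = 183.6, Σx² = 295.48, Σy² = 5589.68, Σxy = 1188.52
nΣxy − ΣxΣy = 8319.64 − 8335.44 = -15.8
nΣx² − (Σx)² = 2068.36 − 2061.16 = 7.2; nΣy² − (Σy)² = 39127.76 − 33708.96 = 5418.8
r = -15.8 / √(7.2 × 5418.8) = -15.8 / 197.5231 ≈ -0.080

-0.080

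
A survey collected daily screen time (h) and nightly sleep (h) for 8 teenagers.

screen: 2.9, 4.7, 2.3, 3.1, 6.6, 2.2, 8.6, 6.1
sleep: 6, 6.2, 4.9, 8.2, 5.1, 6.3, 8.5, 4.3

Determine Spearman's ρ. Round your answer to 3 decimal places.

0.095

Rank screen: 3, 5, 2, 4, 7, 1, 8, 6
Rank sleep: 4, 5, 2, 7, 3, 6, 8, 1
d = rank(screen) − rank(sleep): -1, 0, 0, -3, 4, -5, 0, 5; Σd² = 76
ρ = 1 − 6Σd² / [n(n²−1)] = 1 − 6×76 / (8×63) = 1 − 456/504 ≈ 0.095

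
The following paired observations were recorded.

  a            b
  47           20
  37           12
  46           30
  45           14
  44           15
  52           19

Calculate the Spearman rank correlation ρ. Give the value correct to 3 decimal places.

Rank a: 5, 1, 4, 3, 2, 6
Rank b: 5, 1, 6, 2, 3, 4
d = rank(a) − rank(b): 0, 0, -2, 1, -1, 2; Σd² = 10
ρ = 1 − 6Σd² / [n(n²−1)] = 1 − 6×10 / (6×35) = 1 − 60/210 ≈ 0.714

0.714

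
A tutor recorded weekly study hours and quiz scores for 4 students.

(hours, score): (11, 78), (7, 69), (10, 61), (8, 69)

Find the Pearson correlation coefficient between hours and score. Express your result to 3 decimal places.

n = 4, Σx = 36, Σy = 277, Σx² = 334, Σy² = 19327, Σxy = 2503
nΣxy − ΣxΣy = 10012 − 9972 = 40
nΣx² − (Σx)² = 1336 − 1296 = 40; nΣy² − (Σy)² = 77308 − 76729 = 579
r = 40 / √(40 × 579) = 40 / 152.1841 ≈ 0.263

0.263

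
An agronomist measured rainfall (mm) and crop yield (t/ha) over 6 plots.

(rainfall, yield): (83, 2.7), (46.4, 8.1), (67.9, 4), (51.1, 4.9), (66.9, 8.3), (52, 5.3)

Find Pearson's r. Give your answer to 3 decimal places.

-0.553

n = 6, Σx = 367.3, Σy = 33.3, Σx² = 23443.19, Σy² = 209.89, Σxy = 1952.8
nΣxy − ΣxΣy = 11716.8 − 12231.09 = -514.29
nΣx² − (Σx)² = 140659.14 − 134909.29 = 5749.85; nΣy² − (Σy)² = 1259.34 − 1108.89 = 150.45
r = -514.29 / √(5749.85 × 150.45) = -514.29 / 930.0887 ≈ -0.553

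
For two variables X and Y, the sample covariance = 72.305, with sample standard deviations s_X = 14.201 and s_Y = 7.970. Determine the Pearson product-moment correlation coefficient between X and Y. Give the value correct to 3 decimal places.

r = Cov(X,Y) / (s_X · s_Y) = 72.305 / (14.201 × 7.970)
  = 72.305 / 113.1820 ≈ 0.639

0.639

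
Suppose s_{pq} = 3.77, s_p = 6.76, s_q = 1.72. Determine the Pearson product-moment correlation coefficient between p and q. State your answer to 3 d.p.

0.324

r = Cov(p,q) / (s_p · s_q) = 3.77 / (6.76 × 1.72)
  = 3.77 / 11.6272 ≈ 0.324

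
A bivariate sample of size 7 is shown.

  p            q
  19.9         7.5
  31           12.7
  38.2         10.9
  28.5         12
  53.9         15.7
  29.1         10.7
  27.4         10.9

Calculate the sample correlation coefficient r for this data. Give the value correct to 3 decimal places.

0.863

n = 7, Σp = 228, Σq = 80.4, Σp² = 8131.28, Σq² = 960.14, Σpq = 2757.59
nΣpq − ΣpΣq = 19303.13 − 18331.2 = 971.93
nΣp² − (Σp)² = 56918.96 − 51984 = 4934.96; nΣq² − (Σq)² = 6720.98 − 6464.16 = 256.82
r = 971.93 / √(4934.96 × 256.82) = 971.93 / 1125.7870 ≈ 0.863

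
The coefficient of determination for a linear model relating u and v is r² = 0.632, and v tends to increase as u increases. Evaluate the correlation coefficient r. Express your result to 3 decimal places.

0.795

|r| = √0.632 = 0.795
The association is positive, so r = 0.795.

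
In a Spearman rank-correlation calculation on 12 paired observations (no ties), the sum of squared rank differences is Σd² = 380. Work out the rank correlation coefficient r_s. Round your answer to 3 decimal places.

-0.329

ρ = 1 − 6Σd² / [n(n²−1)] = 1 − 6×380 / (12×143)
  = 1 − 2280/1716 = 1 − 1.3287 ≈ -0.329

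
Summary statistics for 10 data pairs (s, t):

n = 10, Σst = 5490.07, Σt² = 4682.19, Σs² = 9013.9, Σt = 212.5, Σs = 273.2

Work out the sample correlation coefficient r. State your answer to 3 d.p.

r = (nΣst − ΣsΣt) / √[(nΣs² − (Σs)²)(nΣt² − (Σt)²)]
Numerator: 10×5490.07 − 273.2×212.5 = -3154.3
Denominator: √[(90139 − 74638.24)(46821.9 − 45156.25)] = √[15500.76 × 1665.65] = 5081.2243
r = -3154.3 / 5081.2243 ≈ -0.621

-0.621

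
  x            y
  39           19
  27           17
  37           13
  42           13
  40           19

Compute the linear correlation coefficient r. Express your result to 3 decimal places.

n = 5, Σx = 185, Σy = 81, Σx² = 6983, Σy² = 1349, Σxy = 2987
nΣxy − ΣxΣy = 14935 − 14985 = -50
nΣx² − (Σx)² = 34915 − 34225 = 690; nΣy² − (Σy)² = 6745 − 6561 = 184
r = -50 / √(690 × 184) = -50 / 356.3145 ≈ -0.140

-0.140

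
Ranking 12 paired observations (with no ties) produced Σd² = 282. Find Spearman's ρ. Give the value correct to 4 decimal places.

ρ = 1 − 6Σd² / [n(n²−1)] = 1 − 6×282 / (12×143)
  = 1 − 1692/1716 = 1 − 0.98601 ≈ 0.0140

0.0140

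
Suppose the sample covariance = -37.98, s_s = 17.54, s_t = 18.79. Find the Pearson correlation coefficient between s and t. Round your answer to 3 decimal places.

-0.115

r = Cov(s,t) / (s_s · s_t) = -37.98 / (17.54 × 18.79)
  = -37.98 / 329.5766 ≈ -0.115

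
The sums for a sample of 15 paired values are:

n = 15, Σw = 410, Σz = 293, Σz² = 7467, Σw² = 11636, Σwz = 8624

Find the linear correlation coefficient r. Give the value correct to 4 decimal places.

r = (nΣwz − ΣwΣz) / √[(nΣw² − (Σw)²)(nΣz² − (Σz)²)]
Numerator: 15×8624 − 410×293 = 9230
Denominator: √[(174540 − 168100)(112005 − 85849)] = √[6440 × 26156] = 12978.6224
r = 9230 / 12978.6224 ≈ 0.7112

0.7112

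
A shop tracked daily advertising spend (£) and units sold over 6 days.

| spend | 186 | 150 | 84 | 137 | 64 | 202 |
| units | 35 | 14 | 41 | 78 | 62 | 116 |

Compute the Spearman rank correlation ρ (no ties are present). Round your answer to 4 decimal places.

0.0857

Rank spend: 5, 4, 2, 3, 1, 6
Rank units: 2, 1, 3, 5, 4, 6
d = rank(spend) − rank(units): 3, 3, -1, -2, -3, 0; Σd² = 32
ρ = 1 − 6Σd² / [n(n²−1)] = 1 − 6×32 / (6×35) = 1 − 192/210 ≈ 0.0857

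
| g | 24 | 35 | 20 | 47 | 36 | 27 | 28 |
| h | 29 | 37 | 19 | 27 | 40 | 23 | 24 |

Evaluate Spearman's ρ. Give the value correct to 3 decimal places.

Rank g: 2, 5, 1, 7, 6, 3, 4
Rank h: 5, 6, 1, 4, 7, 2, 3
d = rank(g) − rank(h): -3, -1, 0, 3, -1, 1, 1; Σd² = 22
ρ = 1 − 6Σd² / [n(n²−1)] = 1 − 6×22 / (7×48) = 1 − 132/336 ≈ 0.607

0.607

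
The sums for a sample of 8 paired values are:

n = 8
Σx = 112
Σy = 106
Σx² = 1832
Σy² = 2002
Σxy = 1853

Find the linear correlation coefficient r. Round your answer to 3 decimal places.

0.929

r = (nΣxy − ΣxΣy) / √[(nΣx² − (Σx)²)(nΣy² − (Σy)²)]
Numerator: 8×1853 − 112×106 = 2952
Denominator: √[(14656 − 12544)(16016 − 11236)] = √[2112 × 4780] = 3177.3196
r = 2952 / 3177.3196 ≈ 0.929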